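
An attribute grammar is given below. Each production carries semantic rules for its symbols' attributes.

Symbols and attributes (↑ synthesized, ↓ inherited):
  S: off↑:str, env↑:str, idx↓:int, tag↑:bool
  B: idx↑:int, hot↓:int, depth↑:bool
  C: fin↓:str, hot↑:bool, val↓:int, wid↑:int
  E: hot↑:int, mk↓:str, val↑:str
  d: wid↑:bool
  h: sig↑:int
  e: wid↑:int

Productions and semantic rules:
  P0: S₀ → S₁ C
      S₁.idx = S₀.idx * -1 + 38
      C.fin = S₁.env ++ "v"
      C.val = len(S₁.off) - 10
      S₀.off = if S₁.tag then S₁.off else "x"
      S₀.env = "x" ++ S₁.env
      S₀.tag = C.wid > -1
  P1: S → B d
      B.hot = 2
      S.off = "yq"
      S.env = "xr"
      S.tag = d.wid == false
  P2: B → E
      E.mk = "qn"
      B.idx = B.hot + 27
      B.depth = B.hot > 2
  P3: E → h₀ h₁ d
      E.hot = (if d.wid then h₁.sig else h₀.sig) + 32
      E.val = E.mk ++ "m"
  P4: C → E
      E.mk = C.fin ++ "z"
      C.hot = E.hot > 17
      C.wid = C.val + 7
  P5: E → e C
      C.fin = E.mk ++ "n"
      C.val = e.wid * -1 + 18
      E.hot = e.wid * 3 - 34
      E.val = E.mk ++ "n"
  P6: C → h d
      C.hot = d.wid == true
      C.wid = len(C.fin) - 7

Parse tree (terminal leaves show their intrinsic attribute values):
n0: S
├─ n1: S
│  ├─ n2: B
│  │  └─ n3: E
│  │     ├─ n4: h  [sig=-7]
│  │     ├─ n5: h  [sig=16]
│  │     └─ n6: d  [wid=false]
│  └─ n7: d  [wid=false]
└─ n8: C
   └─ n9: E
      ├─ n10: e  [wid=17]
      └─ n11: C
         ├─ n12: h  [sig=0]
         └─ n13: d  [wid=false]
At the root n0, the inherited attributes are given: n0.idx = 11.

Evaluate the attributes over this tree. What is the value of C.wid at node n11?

-2

1. n0.idx = 11  [given at root]
2. n1.idx = 27  [S₀.idx * -1 + 38]
3. n2.hot = 2  [2]
4. n3.mk = "qn"  ["qn"]
5. n4.sig = -7  [terminal]
6. n5.sig = 16  [terminal]
7. n6.wid = false  [terminal]
8. n3.hot = 25  [(if d.wid then h₁.sig else h₀.sig) + 32]
9. n3.val = "qnm"  [E.mk ++ "m"]
10. n2.idx = 29  [B.hot + 27]
11. n2.depth = false  [B.hot > 2]
12. n7.wid = false  [terminal]
13. n1.off = "yq"  ["yq"]
14. n1.env = "xr"  ["xr"]
15. n1.tag = true  [d.wid == false]
16. n8.fin = "xrv"  [S₁.env ++ "v"]
17. n8.val = -8  [len(S₁.off) - 10]
18. n9.mk = "xrvz"  [C.fin ++ "z"]
19. n10.wid = 17  [terminal]
20. n11.fin = "xrvzn"  [E.mk ++ "n"]
21. n11.val = 1  [e.wid * -1 + 18]
22. n12.sig = 0  [terminal]
23. n13.wid = false  [terminal]
24. n11.hot = false  [d.wid == true]
25. n11.wid = -2  [len(C.fin) - 7]
26. n9.hot = 17  [e.wid * 3 - 34]
27. n9.val = "xrvzn"  [E.mk ++ "n"]
28. n8.hot = false  [E.hot > 17]
29. n8.wid = -1  [C.val + 7]
30. n0.off = "yq"  [if S₁.tag then S₁.off else "x"]
31. n0.env = "xxr"  ["x" ++ S₁.env]
32. n0.tag = false  [C.wid > -1]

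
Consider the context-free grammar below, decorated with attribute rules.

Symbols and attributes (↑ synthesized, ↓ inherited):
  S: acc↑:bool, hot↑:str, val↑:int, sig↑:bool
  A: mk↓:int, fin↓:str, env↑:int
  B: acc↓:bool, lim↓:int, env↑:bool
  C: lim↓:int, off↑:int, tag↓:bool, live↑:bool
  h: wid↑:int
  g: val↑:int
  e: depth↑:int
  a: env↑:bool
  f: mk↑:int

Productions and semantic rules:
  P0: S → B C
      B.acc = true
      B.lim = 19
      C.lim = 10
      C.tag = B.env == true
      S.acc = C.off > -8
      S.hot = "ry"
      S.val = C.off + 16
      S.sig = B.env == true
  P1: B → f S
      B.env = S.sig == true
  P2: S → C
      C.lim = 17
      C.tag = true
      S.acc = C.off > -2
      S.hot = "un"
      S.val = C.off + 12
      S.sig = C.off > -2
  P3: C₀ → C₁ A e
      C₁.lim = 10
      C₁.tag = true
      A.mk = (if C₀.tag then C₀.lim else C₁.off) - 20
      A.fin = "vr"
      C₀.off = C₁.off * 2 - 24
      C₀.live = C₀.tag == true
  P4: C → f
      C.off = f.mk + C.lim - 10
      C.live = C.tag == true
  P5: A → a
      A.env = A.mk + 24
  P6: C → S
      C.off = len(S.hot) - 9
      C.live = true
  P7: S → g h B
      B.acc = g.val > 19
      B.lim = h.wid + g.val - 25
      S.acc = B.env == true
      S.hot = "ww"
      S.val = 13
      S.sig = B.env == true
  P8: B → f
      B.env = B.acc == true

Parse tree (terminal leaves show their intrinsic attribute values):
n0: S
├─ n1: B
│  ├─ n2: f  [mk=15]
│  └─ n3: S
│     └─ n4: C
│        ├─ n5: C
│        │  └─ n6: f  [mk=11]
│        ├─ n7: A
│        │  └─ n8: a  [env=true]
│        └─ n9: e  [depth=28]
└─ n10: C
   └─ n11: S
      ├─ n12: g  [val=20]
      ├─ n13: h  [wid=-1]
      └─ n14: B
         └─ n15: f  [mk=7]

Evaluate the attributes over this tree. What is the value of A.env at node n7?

21

1. n1.acc = true  [true]
2. n1.lim = 19  [19]
3. n2.mk = 15  [terminal]
4. n4.lim = 17  [17]
5. n4.tag = true  [true]
6. n5.lim = 10  [10]
7. n5.tag = true  [true]
8. n6.mk = 11  [terminal]
9. n5.off = 11  [f.mk + C.lim - 10]
10. n5.live = true  [C.tag == true]
11. n7.mk = -3  [(if C₀.tag then C₀.lim else C₁.off) - 20]
12. n7.fin = "vr"  ["vr"]
13. n8.env = true  [terminal]
14. n7.env = 21  [A.mk + 24]
15. n9.depth = 28  [terminal]
16. n4.off = -2  [C₁.off * 2 - 24]
17. n4.live = true  [C₀.tag == true]
18. n3.acc = false  [C.off > -2]
19. n3.hot = "un"  ["un"]
20. n3.val = 10  [C.off + 12]
21. n3.sig = false  [C.off > -2]
22. n1.env = false  [S.sig == true]
23. n10.lim = 10  [10]
24. n10.tag = false  [B.env == true]
25. n12.val = 20  [terminal]
26. n13.wid = -1  [terminal]
27. n14.acc = true  [g.val > 19]
28. n14.lim = -6  [h.wid + g.val - 25]
29. n15.mk = 7  [terminal]
30. n14.env = true  [B.acc == true]
31. n11.acc = true  [B.env == true]
32. n11.hot = "ww"  ["ww"]
33. n11.val = 13  [13]
34. n11.sig = true  [B.env == true]
35. n10.off = -7  [len(S.hot) - 9]
36. n10.live = true  [true]
37. n0.acc = true  [C.off > -8]
38. n0.hot = "ry"  ["ry"]
39. n0.val = 9  [C.off + 16]
40. n0.sig = false  [B.env == true]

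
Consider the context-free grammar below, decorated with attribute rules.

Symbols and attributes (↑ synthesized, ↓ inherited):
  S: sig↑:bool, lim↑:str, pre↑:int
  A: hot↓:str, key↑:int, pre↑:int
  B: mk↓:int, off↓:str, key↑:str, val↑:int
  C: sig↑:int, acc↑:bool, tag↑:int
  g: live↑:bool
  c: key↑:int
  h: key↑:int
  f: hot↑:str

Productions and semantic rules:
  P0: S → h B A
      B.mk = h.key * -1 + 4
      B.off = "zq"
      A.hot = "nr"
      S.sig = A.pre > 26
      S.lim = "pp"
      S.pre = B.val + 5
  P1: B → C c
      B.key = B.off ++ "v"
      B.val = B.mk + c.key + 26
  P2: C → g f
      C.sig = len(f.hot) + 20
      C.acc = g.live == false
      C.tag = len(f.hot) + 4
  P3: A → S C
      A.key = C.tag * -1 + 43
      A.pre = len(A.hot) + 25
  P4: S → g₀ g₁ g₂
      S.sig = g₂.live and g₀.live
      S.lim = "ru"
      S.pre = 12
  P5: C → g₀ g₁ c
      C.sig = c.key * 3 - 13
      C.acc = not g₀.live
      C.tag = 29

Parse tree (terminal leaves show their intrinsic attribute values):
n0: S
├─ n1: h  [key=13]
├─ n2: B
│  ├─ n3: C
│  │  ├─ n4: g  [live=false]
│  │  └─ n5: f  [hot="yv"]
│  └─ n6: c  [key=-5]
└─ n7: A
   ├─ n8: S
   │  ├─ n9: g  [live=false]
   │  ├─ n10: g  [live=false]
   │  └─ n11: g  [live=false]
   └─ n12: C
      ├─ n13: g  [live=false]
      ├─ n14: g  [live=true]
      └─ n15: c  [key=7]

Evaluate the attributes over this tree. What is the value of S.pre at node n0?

17

1. n1.key = 13  [terminal]
2. n2.mk = -9  [h.key * -1 + 4]
3. n2.off = "zq"  ["zq"]
4. n4.live = false  [terminal]
5. n5.hot = "yv"  [terminal]
6. n3.sig = 22  [len(f.hot) + 20]
7. n3.acc = true  [g.live == false]
8. n3.tag = 6  [len(f.hot) + 4]
9. n6.key = -5  [terminal]
10. n2.key = "zqv"  [B.off ++ "v"]
11. n2.val = 12  [B.mk + c.key + 26]
12. n7.hot = "nr"  ["nr"]
13. n9.live = false  [terminal]
14. n10.live = false  [terminal]
15. n11.live = false  [terminal]
16. n8.sig = false  [g₂.live and g₀.live]
17. n8.lim = "ru"  ["ru"]
18. n8.pre = 12  [12]
19. n13.live = false  [terminal]
20. n14.live = true  [terminal]
21. n15.key = 7  [terminal]
22. n12.sig = 8  [c.key * 3 - 13]
23. n12.acc = true  [not g₀.live]
24. n12.tag = 29  [29]
25. n7.key = 14  [C.tag * -1 + 43]
26. n7.pre = 27  [len(A.hot) + 25]
27. n0.sig = true  [A.pre > 26]
28. n0.lim = "pp"  ["pp"]
29. n0.pre = 17  [B.val + 5]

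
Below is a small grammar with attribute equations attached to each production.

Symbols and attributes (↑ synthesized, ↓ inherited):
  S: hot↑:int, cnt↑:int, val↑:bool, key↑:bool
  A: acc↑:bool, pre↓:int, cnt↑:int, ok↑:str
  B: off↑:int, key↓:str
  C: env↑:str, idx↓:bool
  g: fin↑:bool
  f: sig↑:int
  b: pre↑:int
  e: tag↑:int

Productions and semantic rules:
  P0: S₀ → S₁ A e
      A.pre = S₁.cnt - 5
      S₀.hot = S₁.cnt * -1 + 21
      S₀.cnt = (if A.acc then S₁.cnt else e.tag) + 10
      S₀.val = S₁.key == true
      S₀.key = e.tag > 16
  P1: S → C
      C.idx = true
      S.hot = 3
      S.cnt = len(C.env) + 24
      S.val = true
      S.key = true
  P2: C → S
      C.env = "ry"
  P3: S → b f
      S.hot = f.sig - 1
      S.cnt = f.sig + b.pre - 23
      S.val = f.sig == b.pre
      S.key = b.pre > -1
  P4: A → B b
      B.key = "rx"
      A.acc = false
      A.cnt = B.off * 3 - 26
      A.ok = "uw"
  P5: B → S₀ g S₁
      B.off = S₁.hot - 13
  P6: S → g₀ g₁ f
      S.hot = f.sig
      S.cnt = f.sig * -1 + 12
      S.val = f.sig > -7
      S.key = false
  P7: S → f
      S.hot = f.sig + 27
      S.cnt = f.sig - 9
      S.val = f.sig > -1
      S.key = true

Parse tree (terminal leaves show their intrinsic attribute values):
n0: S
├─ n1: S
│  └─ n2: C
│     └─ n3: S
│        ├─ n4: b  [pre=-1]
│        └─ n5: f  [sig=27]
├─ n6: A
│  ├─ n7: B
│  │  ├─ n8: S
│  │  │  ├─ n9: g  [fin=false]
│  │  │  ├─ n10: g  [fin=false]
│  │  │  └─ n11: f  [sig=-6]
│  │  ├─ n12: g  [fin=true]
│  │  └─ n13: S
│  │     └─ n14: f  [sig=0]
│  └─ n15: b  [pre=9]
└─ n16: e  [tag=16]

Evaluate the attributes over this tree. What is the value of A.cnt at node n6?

16

1. n2.idx = true  [true]
2. n4.pre = -1  [terminal]
3. n5.sig = 27  [terminal]
4. n3.hot = 26  [f.sig - 1]
5. n3.cnt = 3  [f.sig + b.pre - 23]
6. n3.val = false  [f.sig == b.pre]
7. n3.key = false  [b.pre > -1]
8. n2.env = "ry"  ["ry"]
9. n1.hot = 3  [3]
10. n1.cnt = 26  [len(C.env) + 24]
11. n1.val = true  [true]
12. n1.key = true  [true]
13. n6.pre = 21  [S₁.cnt - 5]
14. n7.key = "rx"  ["rx"]
15. n9.fin = false  [terminal]
16. n10.fin = false  [terminal]
17. n11.sig = -6  [terminal]
18. n8.hot = -6  [f.sig]
19. n8.cnt = 18  [f.sig * -1 + 12]
20. n8.val = true  [f.sig > -7]
21. n8.key = false  [false]
22. n12.fin = true  [terminal]
23. n14.sig = 0  [terminal]
24. n13.hot = 27  [f.sig + 27]
25. n13.cnt = -9  [f.sig - 9]
26. n13.val = true  [f.sig > -1]
27. n13.key = true  [true]
28. n7.off = 14  [S₁.hot - 13]
29. n15.pre = 9  [terminal]
30. n6.acc = false  [false]
31. n6.cnt = 16  [B.off * 3 - 26]
32. n6.ok = "uw"  ["uw"]
33. n16.tag = 16  [terminal]
34. n0.hot = -5  [S₁.cnt * -1 + 21]
35. n0.cnt = 26  [(if A.acc then S₁.cnt else e.tag) + 10]
36. n0.val = true  [S₁.key == true]
37. n0.key = false  [e.tag > 16]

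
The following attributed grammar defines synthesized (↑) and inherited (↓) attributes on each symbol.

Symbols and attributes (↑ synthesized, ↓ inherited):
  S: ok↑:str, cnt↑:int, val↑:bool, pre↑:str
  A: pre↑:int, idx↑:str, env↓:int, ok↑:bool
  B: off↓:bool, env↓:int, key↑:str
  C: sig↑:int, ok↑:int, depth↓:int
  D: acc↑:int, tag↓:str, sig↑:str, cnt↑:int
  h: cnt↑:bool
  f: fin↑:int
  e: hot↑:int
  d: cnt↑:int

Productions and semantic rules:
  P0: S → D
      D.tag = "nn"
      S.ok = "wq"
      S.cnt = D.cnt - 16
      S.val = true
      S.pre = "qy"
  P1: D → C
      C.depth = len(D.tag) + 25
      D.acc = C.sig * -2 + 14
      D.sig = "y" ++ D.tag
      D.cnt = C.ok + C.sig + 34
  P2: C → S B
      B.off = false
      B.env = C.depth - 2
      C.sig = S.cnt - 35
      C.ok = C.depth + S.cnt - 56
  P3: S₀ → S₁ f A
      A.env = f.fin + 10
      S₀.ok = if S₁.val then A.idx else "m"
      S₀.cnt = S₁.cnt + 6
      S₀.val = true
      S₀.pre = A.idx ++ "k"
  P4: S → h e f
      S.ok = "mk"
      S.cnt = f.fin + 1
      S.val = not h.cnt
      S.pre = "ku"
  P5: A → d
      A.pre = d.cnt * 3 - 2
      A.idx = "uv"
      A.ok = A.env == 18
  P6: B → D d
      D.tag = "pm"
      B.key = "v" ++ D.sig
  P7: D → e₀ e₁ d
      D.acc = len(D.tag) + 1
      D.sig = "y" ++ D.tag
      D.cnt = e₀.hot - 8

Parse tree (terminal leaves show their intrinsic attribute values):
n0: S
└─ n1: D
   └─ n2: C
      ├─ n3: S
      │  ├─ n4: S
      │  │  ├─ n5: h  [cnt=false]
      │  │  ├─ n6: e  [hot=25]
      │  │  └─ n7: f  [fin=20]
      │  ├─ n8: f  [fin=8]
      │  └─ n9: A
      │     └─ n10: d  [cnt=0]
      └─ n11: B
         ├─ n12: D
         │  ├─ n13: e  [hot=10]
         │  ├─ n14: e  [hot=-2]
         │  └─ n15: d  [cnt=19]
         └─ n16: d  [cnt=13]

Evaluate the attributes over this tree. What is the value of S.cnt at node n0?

8

1. n1.tag = "nn"  ["nn"]
2. n2.depth = 27  [len(D.tag) + 25]
3. n5.cnt = false  [terminal]
4. n6.hot = 25  [terminal]
5. n7.fin = 20  [terminal]
6. n4.ok = "mk"  ["mk"]
7. n4.cnt = 21  [f.fin + 1]
8. n4.val = true  [not h.cnt]
9. n4.pre = "ku"  ["ku"]
10. n8.fin = 8  [terminal]
11. n9.env = 18  [f.fin + 10]
12. n10.cnt = 0  [terminal]
13. n9.pre = -2  [d.cnt * 3 - 2]
14. n9.idx = "uv"  ["uv"]
15. n9.ok = true  [A.env == 18]
16. n3.ok = "uv"  [if S₁.val then A.idx else "m"]
17. n3.cnt = 27  [S₁.cnt + 6]
18. n3.val = true  [true]
19. n3.pre = "uvk"  [A.idx ++ "k"]
20. n11.off = false  [false]
21. n11.env = 25  [C.depth - 2]
22. n12.tag = "pm"  ["pm"]
23. n13.hot = 10  [terminal]
24. n14.hot = -2  [terminal]
25. n15.cnt = 19  [terminal]
26. n12.acc = 3  [len(D.tag) + 1]
27. n12.sig = "ypm"  ["y" ++ D.tag]
28. n12.cnt = 2  [e₀.hot - 8]
29. n16.cnt = 13  [terminal]
30. n11.key = "vypm"  ["v" ++ D.sig]
31. n2.sig = -8  [S.cnt - 35]
32. n2.ok = -2  [C.depth + S.cnt - 56]
33. n1.acc = 30  [C.sig * -2 + 14]
34. n1.sig = "ynn"  ["y" ++ D.tag]
35. n1.cnt = 24  [C.ok + C.sig + 34]
36. n0.ok = "wq"  ["wq"]
37. n0.cnt = 8  [D.cnt - 16]
38. n0.val = true  [true]
39. n0.pre = "qy"  ["qy"]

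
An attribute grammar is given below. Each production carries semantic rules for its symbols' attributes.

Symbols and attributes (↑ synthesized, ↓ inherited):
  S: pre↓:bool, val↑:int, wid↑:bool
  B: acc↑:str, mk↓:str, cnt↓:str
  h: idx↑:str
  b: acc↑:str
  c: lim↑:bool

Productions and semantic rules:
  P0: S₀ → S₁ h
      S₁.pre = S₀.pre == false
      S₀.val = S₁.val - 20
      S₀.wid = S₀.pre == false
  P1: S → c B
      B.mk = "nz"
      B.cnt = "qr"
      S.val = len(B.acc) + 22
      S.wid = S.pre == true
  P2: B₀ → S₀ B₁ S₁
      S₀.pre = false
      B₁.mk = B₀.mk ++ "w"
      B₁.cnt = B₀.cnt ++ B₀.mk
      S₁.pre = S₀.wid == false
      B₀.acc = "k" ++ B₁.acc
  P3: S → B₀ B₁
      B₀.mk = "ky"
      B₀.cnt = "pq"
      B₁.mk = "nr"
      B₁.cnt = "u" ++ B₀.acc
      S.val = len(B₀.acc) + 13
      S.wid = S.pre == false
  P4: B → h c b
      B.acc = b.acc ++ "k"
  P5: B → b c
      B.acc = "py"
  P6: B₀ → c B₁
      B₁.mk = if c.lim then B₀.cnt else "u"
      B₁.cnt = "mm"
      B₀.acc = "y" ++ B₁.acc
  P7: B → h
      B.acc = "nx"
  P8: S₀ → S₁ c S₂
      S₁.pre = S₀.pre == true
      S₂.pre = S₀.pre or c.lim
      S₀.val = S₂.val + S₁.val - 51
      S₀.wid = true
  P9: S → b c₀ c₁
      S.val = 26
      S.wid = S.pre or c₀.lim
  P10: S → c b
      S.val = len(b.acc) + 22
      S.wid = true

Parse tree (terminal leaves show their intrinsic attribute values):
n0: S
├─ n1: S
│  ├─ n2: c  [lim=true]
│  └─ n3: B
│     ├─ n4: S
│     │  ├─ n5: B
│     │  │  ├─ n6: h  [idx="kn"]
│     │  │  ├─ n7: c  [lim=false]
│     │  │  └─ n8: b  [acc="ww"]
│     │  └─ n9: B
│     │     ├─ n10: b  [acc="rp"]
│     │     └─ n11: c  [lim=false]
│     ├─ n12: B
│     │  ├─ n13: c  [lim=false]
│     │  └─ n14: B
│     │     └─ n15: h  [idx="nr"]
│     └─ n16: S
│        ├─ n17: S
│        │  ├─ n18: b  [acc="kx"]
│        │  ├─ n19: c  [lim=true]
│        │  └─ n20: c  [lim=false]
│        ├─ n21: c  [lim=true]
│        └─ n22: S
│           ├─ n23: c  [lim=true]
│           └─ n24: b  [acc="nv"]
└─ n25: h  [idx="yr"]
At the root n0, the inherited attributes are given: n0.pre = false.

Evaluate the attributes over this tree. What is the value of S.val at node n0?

1. n0.pre = false  [given at root]
2. n1.pre = true  [S₀.pre == false]
3. n2.lim = true  [terminal]
4. n3.mk = "nz"  ["nz"]
5. n3.cnt = "qr"  ["qr"]
6. n4.pre = false  [false]
7. n5.mk = "ky"  ["ky"]
8. n5.cnt = "pq"  ["pq"]
9. n6.idx = "kn"  [terminal]
10. n7.lim = false  [terminal]
11. n8.acc = "ww"  [terminal]
12. n5.acc = "wwk"  [b.acc ++ "k"]
13. n9.mk = "nr"  ["nr"]
14. n9.cnt = "uwwk"  ["u" ++ B₀.acc]
15. n10.acc = "rp"  [terminal]
16. n11.lim = false  [terminal]
17. n9.acc = "py"  ["py"]
18. n4.val = 16  [len(B₀.acc) + 13]
19. n4.wid = true  [S.pre == false]
20. n12.mk = "nzw"  [B₀.mk ++ "w"]
21. n12.cnt = "qrnz"  [B₀.cnt ++ B₀.mk]
22. n13.lim = false  [terminal]
23. n14.mk = "u"  [if c.lim then B₀.cnt else "u"]
24. n14.cnt = "mm"  ["mm"]
25. n15.idx = "nr"  [terminal]
26. n14.acc = "nx"  ["nx"]
27. n12.acc = "ynx"  ["y" ++ B₁.acc]
28. n16.pre = false  [S₀.wid == false]
29. n17.pre = false  [S₀.pre == true]
30. n18.acc = "kx"  [terminal]
31. n19.lim = true  [terminal]
32. n20.lim = false  [terminal]
33. n17.val = 26  [26]
34. n17.wid = true  [S.pre or c₀.lim]
35. n21.lim = true  [terminal]
36. n22.pre = true  [S₀.pre or c.lim]
37. n23.lim = true  [terminal]
38. n24.acc = "nv"  [terminal]
39. n22.val = 24  [len(b.acc) + 22]
40. n22.wid = true  [true]
41. n16.val = -1  [S₂.val + S₁.val - 51]
42. n16.wid = true  [true]
43. n3.acc = "kynx"  ["k" ++ B₁.acc]
44. n1.val = 26  [len(B.acc) + 22]
45. n1.wid = true  [S.pre == true]
46. n25.idx = "yr"  [terminal]
47. n0.val = 6  [S₁.val - 20]
48. n0.wid = true  [S₀.pre == false]

6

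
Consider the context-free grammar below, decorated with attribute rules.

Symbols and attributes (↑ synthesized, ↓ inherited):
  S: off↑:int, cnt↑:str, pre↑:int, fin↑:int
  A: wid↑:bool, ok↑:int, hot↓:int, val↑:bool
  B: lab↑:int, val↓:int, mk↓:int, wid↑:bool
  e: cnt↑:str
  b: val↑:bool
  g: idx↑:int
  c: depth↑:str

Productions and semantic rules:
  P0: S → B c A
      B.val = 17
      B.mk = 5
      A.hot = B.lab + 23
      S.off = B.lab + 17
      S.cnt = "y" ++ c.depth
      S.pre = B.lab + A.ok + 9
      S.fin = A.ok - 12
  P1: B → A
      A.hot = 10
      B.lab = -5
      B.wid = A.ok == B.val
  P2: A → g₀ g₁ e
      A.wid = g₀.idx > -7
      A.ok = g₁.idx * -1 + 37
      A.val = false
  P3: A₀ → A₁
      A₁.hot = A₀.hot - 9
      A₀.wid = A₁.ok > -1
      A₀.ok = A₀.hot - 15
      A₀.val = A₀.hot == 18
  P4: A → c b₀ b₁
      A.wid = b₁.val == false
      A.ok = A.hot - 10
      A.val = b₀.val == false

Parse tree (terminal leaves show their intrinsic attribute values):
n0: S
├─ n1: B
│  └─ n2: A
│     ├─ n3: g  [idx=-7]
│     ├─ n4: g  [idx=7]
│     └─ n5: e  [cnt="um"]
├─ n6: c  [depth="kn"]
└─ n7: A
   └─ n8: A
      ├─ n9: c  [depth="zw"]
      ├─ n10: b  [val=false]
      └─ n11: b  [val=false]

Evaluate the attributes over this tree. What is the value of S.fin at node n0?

-9

1. n1.val = 17  [17]
2. n1.mk = 5  [5]
3. n2.hot = 10  [10]
4. n3.idx = -7  [terminal]
5. n4.idx = 7  [terminal]
6. n5.cnt = "um"  [terminal]
7. n2.wid = false  [g₀.idx > -7]
8. n2.ok = 30  [g₁.idx * -1 + 37]
9. n2.val = false  [false]
10. n1.lab = -5  [-5]
11. n1.wid = false  [A.ok == B.val]
12. n6.depth = "kn"  [terminal]
13. n7.hot = 18  [B.lab + 23]
14. n8.hot = 9  [A₀.hot - 9]
15. n9.depth = "zw"  [terminal]
16. n10.val = false  [terminal]
17. n11.val = false  [terminal]
18. n8.wid = true  [b₁.val == false]
19. n8.ok = -1  [A.hot - 10]
20. n8.val = true  [b₀.val == false]
21. n7.wid = false  [A₁.ok > -1]
22. n7.ok = 3  [A₀.hot - 15]
23. n7.val = true  [A₀.hot == 18]
24. n0.off = 12  [B.lab + 17]
25. n0.cnt = "ykn"  ["y" ++ c.depth]
26. n0.pre = 7  [B.lab + A.ok + 9]
27. n0.fin = -9  [A.ok - 12]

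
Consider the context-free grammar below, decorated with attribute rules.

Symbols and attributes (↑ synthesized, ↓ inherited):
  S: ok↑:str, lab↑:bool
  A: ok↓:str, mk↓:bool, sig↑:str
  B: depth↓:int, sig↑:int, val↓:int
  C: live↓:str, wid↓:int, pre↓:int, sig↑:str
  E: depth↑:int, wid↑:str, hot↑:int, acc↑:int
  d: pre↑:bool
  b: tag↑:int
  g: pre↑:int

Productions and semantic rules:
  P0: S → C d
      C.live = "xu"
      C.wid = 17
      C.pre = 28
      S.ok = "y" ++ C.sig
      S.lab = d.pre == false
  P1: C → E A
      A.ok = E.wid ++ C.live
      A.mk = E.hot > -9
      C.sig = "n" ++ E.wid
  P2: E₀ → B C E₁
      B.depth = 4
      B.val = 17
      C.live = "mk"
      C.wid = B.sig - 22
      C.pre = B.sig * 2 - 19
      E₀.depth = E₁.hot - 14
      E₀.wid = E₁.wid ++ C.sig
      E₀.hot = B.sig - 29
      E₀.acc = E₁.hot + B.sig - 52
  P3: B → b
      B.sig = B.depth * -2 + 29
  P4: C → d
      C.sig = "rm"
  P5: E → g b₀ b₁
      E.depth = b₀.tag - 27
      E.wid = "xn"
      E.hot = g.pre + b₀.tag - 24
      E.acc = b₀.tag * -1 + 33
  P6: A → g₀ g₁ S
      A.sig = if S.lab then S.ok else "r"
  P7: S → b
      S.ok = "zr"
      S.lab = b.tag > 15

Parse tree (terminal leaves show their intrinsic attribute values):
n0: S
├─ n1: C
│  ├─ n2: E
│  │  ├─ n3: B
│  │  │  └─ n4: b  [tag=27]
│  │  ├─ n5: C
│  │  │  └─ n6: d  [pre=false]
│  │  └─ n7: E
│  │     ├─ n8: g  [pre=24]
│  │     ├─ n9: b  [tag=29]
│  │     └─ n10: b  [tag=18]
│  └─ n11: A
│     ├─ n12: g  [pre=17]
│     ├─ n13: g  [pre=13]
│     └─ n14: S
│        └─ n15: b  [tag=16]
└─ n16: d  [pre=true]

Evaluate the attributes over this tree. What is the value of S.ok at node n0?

1. n1.live = "xu"  ["xu"]
2. n1.wid = 17  [17]
3. n1.pre = 28  [28]
4. n3.depth = 4  [4]
5. n3.val = 17  [17]
6. n4.tag = 27  [terminal]
7. n3.sig = 21  [B.depth * -2 + 29]
8. n5.live = "mk"  ["mk"]
9. n5.wid = -1  [B.sig - 22]
10. n5.pre = 23  [B.sig * 2 - 19]
11. n6.pre = false  [terminal]
12. n5.sig = "rm"  ["rm"]
13. n8.pre = 24  [terminal]
14. n9.tag = 29  [terminal]
15. n10.tag = 18  [terminal]
16. n7.depth = 2  [b₀.tag - 27]
17. n7.wid = "xn"  ["xn"]
18. n7.hot = 29  [g.pre + b₀.tag - 24]
19. n7.acc = 4  [b₀.tag * -1 + 33]
20. n2.depth = 15  [E₁.hot - 14]
21. n2.wid = "xnrm"  [E₁.wid ++ C.sig]
22. n2.hot = -8  [B.sig - 29]
23. n2.acc = -2  [E₁.hot + B.sig - 52]
24. n11.ok = "xnrmxu"  [E.wid ++ C.live]
25. n11.mk = true  [E.hot > -9]
26. n12.pre = 17  [terminal]
27. n13.pre = 13  [terminal]
28. n15.tag = 16  [terminal]
29. n14.ok = "zr"  ["zr"]
30. n14.lab = true  [b.tag > 15]
31. n11.sig = "zr"  [if S.lab then S.ok else "r"]
32. n1.sig = "nxnrm"  ["n" ++ E.wid]
33. n16.pre = true  [terminal]
34. n0.ok = "ynxnrm"  ["y" ++ C.sig]
35. n0.lab = false  [d.pre == false]

"ynxnrm"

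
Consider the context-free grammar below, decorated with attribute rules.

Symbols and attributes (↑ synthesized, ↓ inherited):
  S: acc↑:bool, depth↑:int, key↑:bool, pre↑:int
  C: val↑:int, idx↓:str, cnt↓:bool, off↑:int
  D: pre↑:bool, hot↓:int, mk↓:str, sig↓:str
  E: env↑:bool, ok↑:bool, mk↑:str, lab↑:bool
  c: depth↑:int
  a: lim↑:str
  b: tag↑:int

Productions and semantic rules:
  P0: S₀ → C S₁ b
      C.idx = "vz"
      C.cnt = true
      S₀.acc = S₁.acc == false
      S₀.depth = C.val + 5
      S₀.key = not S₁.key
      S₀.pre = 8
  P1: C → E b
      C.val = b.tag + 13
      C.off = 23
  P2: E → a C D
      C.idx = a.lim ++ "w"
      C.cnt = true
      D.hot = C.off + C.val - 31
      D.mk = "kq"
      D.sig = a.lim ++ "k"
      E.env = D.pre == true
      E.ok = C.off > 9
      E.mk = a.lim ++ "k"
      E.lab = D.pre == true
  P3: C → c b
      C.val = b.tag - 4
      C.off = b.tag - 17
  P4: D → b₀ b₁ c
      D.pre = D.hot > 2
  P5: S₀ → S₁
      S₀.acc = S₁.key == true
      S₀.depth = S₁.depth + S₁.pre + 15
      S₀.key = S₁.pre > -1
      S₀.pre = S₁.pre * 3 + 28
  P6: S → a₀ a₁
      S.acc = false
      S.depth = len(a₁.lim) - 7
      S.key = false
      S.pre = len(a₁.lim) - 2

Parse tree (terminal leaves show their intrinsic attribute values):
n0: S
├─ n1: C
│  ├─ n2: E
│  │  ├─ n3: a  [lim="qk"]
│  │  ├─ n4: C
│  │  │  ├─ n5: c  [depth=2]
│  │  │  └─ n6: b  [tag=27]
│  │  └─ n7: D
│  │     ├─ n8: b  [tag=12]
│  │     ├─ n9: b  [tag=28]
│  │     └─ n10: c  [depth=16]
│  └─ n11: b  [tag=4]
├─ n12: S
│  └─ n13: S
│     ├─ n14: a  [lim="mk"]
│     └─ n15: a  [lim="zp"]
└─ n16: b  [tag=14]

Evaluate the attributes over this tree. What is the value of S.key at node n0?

1. n1.idx = "vz"  ["vz"]
2. n1.cnt = true  [true]
3. n3.lim = "qk"  [terminal]
4. n4.idx = "qkw"  [a.lim ++ "w"]
5. n4.cnt = true  [true]
6. n5.depth = 2  [terminal]
7. n6.tag = 27  [terminal]
8. n4.val = 23  [b.tag - 4]
9. n4.off = 10  [b.tag - 17]
10. n7.hot = 2  [C.off + C.val - 31]
11. n7.mk = "kq"  ["kq"]
12. n7.sig = "qkk"  [a.lim ++ "k"]
13. n8.tag = 12  [terminal]
14. n9.tag = 28  [terminal]
15. n10.depth = 16  [terminal]
16. n7.pre = false  [D.hot > 2]
17. n2.env = false  [D.pre == true]
18. n2.ok = true  [C.off > 9]
19. n2.mk = "qkk"  [a.lim ++ "k"]
20. n2.lab = false  [D.pre == true]
21. n11.tag = 4  [terminal]
22. n1.val = 17  [b.tag + 13]
23. n1.off = 23  [23]
24. n14.lim = "mk"  [terminal]
25. n15.lim = "zp"  [terminal]
26. n13.acc = false  [false]
27. n13.depth = -5  [len(a₁.lim) - 7]
28. n13.key = false  [false]
29. n13.pre = 0  [len(a₁.lim) - 2]
30. n12.acc = false  [S₁.key == true]
31. n12.depth = 10  [S₁.depth + S₁.pre + 15]
32. n12.key = true  [S₁.pre > -1]
33. n12.pre = 28  [S₁.pre * 3 + 28]
34. n16.tag = 14  [terminal]
35. n0.acc = true  [S₁.acc == false]
36. n0.depth = 22  [C.val + 5]
37. n0.key = false  [not S₁.key]
38. n0.pre = 8  [8]

false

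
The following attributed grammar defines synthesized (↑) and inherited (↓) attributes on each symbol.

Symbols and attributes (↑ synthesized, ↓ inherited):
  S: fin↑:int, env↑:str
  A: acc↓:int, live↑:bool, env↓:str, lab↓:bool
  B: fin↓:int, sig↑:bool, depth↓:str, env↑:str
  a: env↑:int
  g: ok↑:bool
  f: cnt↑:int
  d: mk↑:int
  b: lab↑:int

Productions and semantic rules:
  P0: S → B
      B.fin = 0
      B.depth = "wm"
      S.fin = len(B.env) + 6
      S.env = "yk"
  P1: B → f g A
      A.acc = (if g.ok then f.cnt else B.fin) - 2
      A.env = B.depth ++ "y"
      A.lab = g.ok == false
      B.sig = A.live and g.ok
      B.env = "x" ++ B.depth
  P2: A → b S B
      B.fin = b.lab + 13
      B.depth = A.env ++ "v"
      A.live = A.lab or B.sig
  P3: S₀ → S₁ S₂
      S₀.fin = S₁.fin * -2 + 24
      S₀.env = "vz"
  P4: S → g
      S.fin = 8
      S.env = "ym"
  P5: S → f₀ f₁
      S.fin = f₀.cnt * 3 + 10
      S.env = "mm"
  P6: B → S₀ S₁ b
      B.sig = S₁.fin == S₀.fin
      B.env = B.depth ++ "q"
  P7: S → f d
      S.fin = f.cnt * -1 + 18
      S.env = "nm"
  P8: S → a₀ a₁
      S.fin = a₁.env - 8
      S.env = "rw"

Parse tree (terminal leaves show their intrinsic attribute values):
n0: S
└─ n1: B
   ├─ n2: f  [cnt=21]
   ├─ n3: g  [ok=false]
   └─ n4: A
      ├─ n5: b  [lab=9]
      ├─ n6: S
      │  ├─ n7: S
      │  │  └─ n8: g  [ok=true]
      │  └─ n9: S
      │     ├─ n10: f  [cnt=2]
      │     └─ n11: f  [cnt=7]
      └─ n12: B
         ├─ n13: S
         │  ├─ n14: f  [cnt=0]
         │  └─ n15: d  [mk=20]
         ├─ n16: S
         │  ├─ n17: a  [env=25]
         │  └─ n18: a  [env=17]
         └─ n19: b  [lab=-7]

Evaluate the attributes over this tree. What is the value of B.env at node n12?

"wmyvq"

1. n1.fin = 0  [0]
2. n1.depth = "wm"  ["wm"]
3. n2.cnt = 21  [terminal]
4. n3.ok = false  [terminal]
5. n4.acc = -2  [(if g.ok then f.cnt else B.fin) - 2]
6. n4.env = "wmy"  [B.depth ++ "y"]
7. n4.lab = true  [g.ok == false]
8. n5.lab = 9  [terminal]
9. n8.ok = true  [terminal]
10. n7.fin = 8  [8]
11. n7.env = "ym"  ["ym"]
12. n10.cnt = 2  [terminal]
13. n11.cnt = 7  [terminal]
14. n9.fin = 16  [f₀.cnt * 3 + 10]
15. n9.env = "mm"  ["mm"]
16. n6.fin = 8  [S₁.fin * -2 + 24]
17. n6.env = "vz"  ["vz"]
18. n12.fin = 22  [b.lab + 13]
19. n12.depth = "wmyv"  [A.env ++ "v"]
20. n14.cnt = 0  [terminal]
21. n15.mk = 20  [terminal]
22. n13.fin = 18  [f.cnt * -1 + 18]
23. n13.env = "nm"  ["nm"]
24. n17.env = 25  [terminal]
25. n18.env = 17  [terminal]
26. n16.fin = 9  [a₁.env - 8]
27. n16.env = "rw"  ["rw"]
28. n19.lab = -7  [terminal]
29. n12.sig = false  [S₁.fin == S₀.fin]
30. n12.env = "wmyvq"  [B.depth ++ "q"]
31. n4.live = true  [A.lab or B.sig]
32. n1.sig = false  [A.live and g.ok]
33. n1.env = "xwm"  ["x" ++ B.depth]
34. n0.fin = 9  [len(B.env) + 6]
35. n0.env = "yk"  ["yk"]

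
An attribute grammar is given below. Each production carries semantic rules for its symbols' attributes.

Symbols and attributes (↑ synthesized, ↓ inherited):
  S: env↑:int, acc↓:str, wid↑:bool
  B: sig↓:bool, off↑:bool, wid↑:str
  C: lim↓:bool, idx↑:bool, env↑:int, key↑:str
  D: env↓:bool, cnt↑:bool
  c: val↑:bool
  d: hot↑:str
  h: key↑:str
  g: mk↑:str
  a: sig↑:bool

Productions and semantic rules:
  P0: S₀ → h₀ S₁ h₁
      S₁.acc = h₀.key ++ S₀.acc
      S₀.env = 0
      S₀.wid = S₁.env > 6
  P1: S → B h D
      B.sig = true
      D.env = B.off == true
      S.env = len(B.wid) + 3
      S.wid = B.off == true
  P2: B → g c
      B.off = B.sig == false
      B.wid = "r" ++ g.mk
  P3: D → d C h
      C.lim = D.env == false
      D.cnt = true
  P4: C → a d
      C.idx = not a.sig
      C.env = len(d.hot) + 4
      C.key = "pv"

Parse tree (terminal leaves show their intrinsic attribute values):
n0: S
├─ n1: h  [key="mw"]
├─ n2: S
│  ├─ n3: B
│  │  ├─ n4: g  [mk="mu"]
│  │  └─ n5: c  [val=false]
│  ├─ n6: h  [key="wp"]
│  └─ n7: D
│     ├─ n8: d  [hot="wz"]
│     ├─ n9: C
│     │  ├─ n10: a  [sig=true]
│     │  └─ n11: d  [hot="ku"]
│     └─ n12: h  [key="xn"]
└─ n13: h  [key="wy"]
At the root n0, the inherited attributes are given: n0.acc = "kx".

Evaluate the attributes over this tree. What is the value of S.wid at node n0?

false

1. n0.acc = "kx"  [given at root]
2. n1.key = "mw"  [terminal]
3. n2.acc = "mwkx"  [h₀.key ++ S₀.acc]
4. n3.sig = true  [true]
5. n4.mk = "mu"  [terminal]
6. n5.val = false  [terminal]
7. n3.off = false  [B.sig == false]
8. n3.wid = "rmu"  ["r" ++ g.mk]
9. n6.key = "wp"  [terminal]
10. n7.env = false  [B.off == true]
11. n8.hot = "wz"  [terminal]
12. n9.lim = true  [D.env == false]
13. n10.sig = true  [terminal]
14. n11.hot = "ku"  [terminal]
15. n9.idx = false  [not a.sig]
16. n9.env = 6  [len(d.hot) + 4]
17. n9.key = "pv"  ["pv"]
18. n12.key = "xn"  [terminal]
19. n7.cnt = true  [true]
20. n2.env = 6  [len(B.wid) + 3]
21. n2.wid = false  [B.off == true]
22. n13.key = "wy"  [terminal]
23. n0.env = 0  [0]
24. n0.wid = false  [S₁.env > 6]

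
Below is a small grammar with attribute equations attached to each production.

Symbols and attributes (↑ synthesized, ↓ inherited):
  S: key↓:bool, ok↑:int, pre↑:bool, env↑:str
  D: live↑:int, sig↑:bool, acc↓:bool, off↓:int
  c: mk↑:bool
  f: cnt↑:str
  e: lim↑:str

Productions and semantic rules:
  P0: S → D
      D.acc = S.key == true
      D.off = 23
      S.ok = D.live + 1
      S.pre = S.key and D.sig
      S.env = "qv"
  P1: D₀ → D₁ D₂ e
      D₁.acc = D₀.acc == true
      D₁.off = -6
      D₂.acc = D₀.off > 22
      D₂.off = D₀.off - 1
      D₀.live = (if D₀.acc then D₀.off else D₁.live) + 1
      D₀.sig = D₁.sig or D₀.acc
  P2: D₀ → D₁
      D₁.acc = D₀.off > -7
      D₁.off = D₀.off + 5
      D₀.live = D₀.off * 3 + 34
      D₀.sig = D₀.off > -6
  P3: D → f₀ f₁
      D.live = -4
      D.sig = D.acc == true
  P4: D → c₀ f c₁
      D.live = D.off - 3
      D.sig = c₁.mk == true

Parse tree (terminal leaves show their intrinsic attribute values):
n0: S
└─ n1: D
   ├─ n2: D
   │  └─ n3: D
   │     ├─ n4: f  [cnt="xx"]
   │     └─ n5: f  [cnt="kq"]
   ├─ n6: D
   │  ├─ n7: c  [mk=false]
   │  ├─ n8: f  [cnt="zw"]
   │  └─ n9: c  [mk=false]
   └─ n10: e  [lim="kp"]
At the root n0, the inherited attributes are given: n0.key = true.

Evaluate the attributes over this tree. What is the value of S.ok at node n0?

25

1. n0.key = true  [given at root]
2. n1.acc = true  [S.key == true]
3. n1.off = 23  [23]
4. n2.acc = true  [D₀.acc == true]
5. n2.off = -6  [-6]
6. n3.acc = true  [D₀.off > -7]
7. n3.off = -1  [D₀.off + 5]
8. n4.cnt = "xx"  [terminal]
9. n5.cnt = "kq"  [terminal]
10. n3.live = -4  [-4]
11. n3.sig = true  [D.acc == true]
12. n2.live = 16  [D₀.off * 3 + 34]
13. n2.sig = false  [D₀.off > -6]
14. n6.acc = true  [D₀.off > 22]
15. n6.off = 22  [D₀.off - 1]
16. n7.mk = false  [terminal]
17. n8.cnt = "zw"  [terminal]
18. n9.mk = false  [terminal]
19. n6.live = 19  [D.off - 3]
20. n6.sig = false  [c₁.mk == true]
21. n10.lim = "kp"  [terminal]
22. n1.live = 24  [(if D₀.acc then D₀.off else D₁.live) + 1]
23. n1.sig = true  [D₁.sig or D₀.acc]
24. n0.ok = 25  [D.live + 1]
25. n0.pre = true  [S.key and D.sig]
26. n0.env = "qv"  ["qv"]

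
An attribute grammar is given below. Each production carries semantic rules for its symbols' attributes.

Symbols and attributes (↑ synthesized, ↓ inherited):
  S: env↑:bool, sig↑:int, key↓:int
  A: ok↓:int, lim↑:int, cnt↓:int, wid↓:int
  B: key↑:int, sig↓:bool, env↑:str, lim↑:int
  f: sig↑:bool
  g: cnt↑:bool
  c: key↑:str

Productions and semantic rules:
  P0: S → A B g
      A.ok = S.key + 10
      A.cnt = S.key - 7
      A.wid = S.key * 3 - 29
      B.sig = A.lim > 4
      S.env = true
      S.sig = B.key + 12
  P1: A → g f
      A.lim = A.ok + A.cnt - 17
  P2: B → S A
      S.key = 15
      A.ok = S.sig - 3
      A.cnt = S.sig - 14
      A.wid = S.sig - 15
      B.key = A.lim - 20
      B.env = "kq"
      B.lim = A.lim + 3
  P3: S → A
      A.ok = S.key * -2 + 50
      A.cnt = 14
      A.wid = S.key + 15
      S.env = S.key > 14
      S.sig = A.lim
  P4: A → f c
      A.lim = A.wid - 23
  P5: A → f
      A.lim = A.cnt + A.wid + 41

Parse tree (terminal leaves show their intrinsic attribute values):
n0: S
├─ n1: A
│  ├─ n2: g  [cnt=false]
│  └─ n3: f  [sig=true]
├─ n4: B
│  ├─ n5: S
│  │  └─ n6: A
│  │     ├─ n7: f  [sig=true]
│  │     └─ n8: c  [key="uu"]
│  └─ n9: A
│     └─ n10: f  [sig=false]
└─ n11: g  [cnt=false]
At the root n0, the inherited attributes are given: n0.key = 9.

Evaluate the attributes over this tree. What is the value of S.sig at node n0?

18

1. n0.key = 9  [given at root]
2. n1.ok = 19  [S.key + 10]
3. n1.cnt = 2  [S.key - 7]
4. n1.wid = -2  [S.key * 3 - 29]
5. n2.cnt = false  [terminal]
6. n3.sig = true  [terminal]
7. n1.lim = 4  [A.ok + A.cnt - 17]
8. n4.sig = false  [A.lim > 4]
9. n5.key = 15  [15]
10. n6.ok = 20  [S.key * -2 + 50]
11. n6.cnt = 14  [14]
12. n6.wid = 30  [S.key + 15]
13. n7.sig = true  [terminal]
14. n8.key = "uu"  [terminal]
15. n6.lim = 7  [A.wid - 23]
16. n5.env = true  [S.key > 14]
17. n5.sig = 7  [A.lim]
18. n9.ok = 4  [S.sig - 3]
19. n9.cnt = -7  [S.sig - 14]
20. n9.wid = -8  [S.sig - 15]
21. n10.sig = false  [terminal]
22. n9.lim = 26  [A.cnt + A.wid + 41]
23. n4.key = 6  [A.lim - 20]
24. n4.env = "kq"  ["kq"]
25. n4.lim = 29  [A.lim + 3]
26. n11.cnt = false  [terminal]
27. n0.env = true  [true]
28. n0.sig = 18  [B.key + 12]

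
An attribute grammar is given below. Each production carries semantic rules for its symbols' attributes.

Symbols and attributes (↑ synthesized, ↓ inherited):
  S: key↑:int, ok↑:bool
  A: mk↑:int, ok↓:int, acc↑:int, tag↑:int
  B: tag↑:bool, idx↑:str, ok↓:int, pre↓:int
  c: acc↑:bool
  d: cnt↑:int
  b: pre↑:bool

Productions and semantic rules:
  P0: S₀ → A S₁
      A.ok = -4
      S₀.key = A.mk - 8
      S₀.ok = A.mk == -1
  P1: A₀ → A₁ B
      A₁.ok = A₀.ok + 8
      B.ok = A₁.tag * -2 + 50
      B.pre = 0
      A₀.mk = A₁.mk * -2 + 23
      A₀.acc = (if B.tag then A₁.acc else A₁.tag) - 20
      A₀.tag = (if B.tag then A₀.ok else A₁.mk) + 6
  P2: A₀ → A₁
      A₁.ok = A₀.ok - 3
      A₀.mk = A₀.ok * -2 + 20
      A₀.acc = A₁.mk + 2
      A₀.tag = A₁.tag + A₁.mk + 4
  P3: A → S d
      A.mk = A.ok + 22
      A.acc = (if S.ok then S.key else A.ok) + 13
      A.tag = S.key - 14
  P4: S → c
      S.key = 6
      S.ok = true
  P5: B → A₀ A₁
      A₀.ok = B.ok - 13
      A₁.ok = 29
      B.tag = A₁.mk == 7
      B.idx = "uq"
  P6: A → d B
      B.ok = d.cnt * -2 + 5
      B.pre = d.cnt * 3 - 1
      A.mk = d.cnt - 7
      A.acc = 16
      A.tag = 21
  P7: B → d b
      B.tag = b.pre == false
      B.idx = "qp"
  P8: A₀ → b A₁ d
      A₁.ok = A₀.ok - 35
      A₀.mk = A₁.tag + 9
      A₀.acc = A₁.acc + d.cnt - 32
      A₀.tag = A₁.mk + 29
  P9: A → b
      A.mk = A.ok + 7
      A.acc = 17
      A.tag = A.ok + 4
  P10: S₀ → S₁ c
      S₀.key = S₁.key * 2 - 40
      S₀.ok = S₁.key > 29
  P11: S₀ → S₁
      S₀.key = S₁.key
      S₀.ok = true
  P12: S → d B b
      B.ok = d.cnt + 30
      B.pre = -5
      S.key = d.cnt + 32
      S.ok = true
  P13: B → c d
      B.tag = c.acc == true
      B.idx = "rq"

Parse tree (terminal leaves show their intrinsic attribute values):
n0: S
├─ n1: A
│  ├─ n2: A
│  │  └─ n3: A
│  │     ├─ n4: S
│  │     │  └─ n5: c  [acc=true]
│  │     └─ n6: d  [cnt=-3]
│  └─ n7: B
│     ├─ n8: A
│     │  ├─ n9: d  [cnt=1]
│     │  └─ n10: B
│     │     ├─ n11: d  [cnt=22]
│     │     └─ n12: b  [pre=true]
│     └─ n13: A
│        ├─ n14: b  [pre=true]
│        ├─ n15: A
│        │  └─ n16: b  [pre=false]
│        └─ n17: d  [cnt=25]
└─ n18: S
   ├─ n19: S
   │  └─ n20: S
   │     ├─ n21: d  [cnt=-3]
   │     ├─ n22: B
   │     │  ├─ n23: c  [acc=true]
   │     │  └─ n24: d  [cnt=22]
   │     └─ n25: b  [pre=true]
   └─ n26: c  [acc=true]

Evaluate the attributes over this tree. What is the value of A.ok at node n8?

-1

1. n1.ok = -4  [-4]
2. n2.ok = 4  [A₀.ok + 8]
3. n3.ok = 1  [A₀.ok - 3]
4. n5.acc = true  [terminal]
5. n4.key = 6  [6]
6. n4.ok = true  [true]
7. n6.cnt = -3  [terminal]
8. n3.mk = 23  [A.ok + 22]
9. n3.acc = 19  [(if S.ok then S.key else A.ok) + 13]
10. n3.tag = -8  [S.key - 14]
11. n2.mk = 12  [A₀.ok * -2 + 20]
12. n2.acc = 25  [A₁.mk + 2]
13. n2.tag = 19  [A₁.tag + A₁.mk + 4]
14. n7.ok = 12  [A₁.tag * -2 + 50]
15. n7.pre = 0  [0]
16. n8.ok = -1  [B.ok - 13]
17. n9.cnt = 1  [terminal]
18. n10.ok = 3  [d.cnt * -2 + 5]
19. n10.pre = 2  [d.cnt * 3 - 1]
20. n11.cnt = 22  [terminal]
21. n12.pre = true  [terminal]
22. n10.tag = false  [b.pre == false]
23. n10.idx = "qp"  ["qp"]
24. n8.mk = -6  [d.cnt - 7]
25. n8.acc = 16  [16]
26. n8.tag = 21  [21]
27. n13.ok = 29  [29]
28. n14.pre = true  [terminal]
29. n15.ok = -6  [A₀.ok - 35]
30. n16.pre = false  [terminal]
31. n15.mk = 1  [A.ok + 7]
32. n15.acc = 17  [17]
33. n15.tag = -2  [A.ok + 4]
34. n17.cnt = 25  [terminal]
35. n13.mk = 7  [A₁.tag + 9]
36. n13.acc = 10  [A₁.acc + d.cnt - 32]
37. n13.tag = 30  [A₁.mk + 29]
38. n7.tag = true  [A₁.mk == 7]
39. n7.idx = "uq"  ["uq"]
40. n1.mk = -1  [A₁.mk * -2 + 23]
41. n1.acc = 5  [(if B.tag then A₁.acc else A₁.tag) - 20]
42. n1.tag = 2  [(if B.tag then A₀.ok else A₁.mk) + 6]
43. n21.cnt = -3  [terminal]
44. n22.ok = 27  [d.cnt + 30]
45. n22.pre = -5  [-5]
46. n23.acc = true  [terminal]
47. n24.cnt = 22  [terminal]
48. n22.tag = true  [c.acc == true]
49. n22.idx = "rq"  ["rq"]
50. n25.pre = true  [terminal]
51. n20.key = 29  [d.cnt + 32]
52. n20.ok = true  [true]
53. n19.key = 29  [S₁.key]
54. n19.ok = true  [true]
55. n26.acc = true  [terminal]
56. n18.key = 18  [S₁.key * 2 - 40]
57. n18.ok = false  [S₁.key > 29]
58. n0.key = -9  [A.mk - 8]
59. n0.ok = true  [A.mk == -1]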